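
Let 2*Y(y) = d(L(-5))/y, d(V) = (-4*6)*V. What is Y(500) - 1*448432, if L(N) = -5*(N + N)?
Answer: -2242166/5 ≈ -4.4843e+5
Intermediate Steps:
L(N) = -10*N
d(V) = -24*V
Y(y) = -600/y (Y(y) = ((-(-240)*(-5))/y)/2 = ((-24*50)/y)/2 = (-1200/y)/2 = -600/y)
Y(500) - 1*448432 = -600/500 - 1*448432 = -600*1/500 - 448432 = -6/5 - 448432 = -2242166/5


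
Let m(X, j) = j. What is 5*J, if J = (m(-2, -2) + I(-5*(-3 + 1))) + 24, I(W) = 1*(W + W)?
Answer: 210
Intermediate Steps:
I(W) = 2*W (I(W) = 1*(2*W) = 2*W)
J = 42 (J = (-2 + 2*(-5*(-3 + 1))) + 24 = (-2 + 2*(-5*(-2))) + 24 = (-2 + 2*10) + 24 = (-2 + 20) + 24 = 18 + 24 = 42)
5*J = 5*42 = 210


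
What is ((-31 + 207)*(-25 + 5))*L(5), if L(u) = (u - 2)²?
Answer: -31680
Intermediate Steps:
L(u) = (-2 + u)²
((-31 + 207)*(-25 + 5))*L(5) = ((-31 + 207)*(-25 + 5))*(-2 + 5)² = (176*(-20))*3² = -3520*9 = -31680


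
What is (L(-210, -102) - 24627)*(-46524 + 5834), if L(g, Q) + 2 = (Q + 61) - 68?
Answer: 1006589220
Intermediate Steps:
L(g, Q) = -9 + Q (L(g, Q) = -2 + ((Q + 61) - 68) = -2 + ((61 + Q) - 68) = -2 + (-7 + Q) = -9 + Q)
(L(-210, -102) - 24627)*(-46524 + 5834) = ((-9 - 102) - 24627)*(-46524 + 5834) = (-111 - 24627)*(-40690) = -24738*(-40690) = 1006589220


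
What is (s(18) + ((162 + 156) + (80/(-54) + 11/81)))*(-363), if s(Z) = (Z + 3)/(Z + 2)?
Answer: -62276401/540 ≈ -1.1533e+5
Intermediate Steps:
s(Z) = (3 + Z)/(2 + Z)
(s(18) + ((162 + 156) + (80/(-54) + 11/81)))*(-363) = ((3 + 18)/(2 + 18) + ((162 + 156) + (80/(-54) + 11/81)))*(-363) = (21/20 + (318 + (80*(-1/54) + 11*(1/81))))*(-363) = ((1/20)*21 + (318 + (-40/27 + 11/81)))*(-363) = (21/20 + (318 - 109/81))*(-363) = (21/20 + 25649/81)*(-363) = (514681/1620)*(-363) = -62276401/540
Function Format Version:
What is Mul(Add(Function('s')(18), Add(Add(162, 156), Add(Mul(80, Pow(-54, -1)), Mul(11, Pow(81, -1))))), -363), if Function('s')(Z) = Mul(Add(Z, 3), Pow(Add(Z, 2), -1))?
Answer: Rational(-62276401, 540) ≈ -1.1533e+5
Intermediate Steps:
Function('s')(Z) = Mul(Pow(Add(2, Z), -1), Add(3, Z)) (Function('s')(Z) = Mul(Add(3, Z), Pow(Add(2, Z), -1)) = Mul(Pow(Add(2, Z), -1), Add(3, Z)))
Mul(Add(Function('s')(18), Add(Add(162, 156), Add(Mul(80, Pow(-54, -1)), Mul(11, Pow(81, -1))))), -363) = Mul(Add(Mul(Pow(Add(2, 18), -1), Add(3, 18)), Add(Add(162, 156), Add(Mul(80, Pow(-54, -1)), Mul(11, Pow(81, -1))))), -363) = Mul(Add(Mul(Pow(20, -1), 21), Add(318, Add(Mul(80, Rational(-1, 54)), Mul(11, Rational(1, 81))))), -363) = Mul(Add(Mul(Rational(1, 20), 21), Add(318, Add(Rational(-40, 27), Rational(11, 81)))), -363) = Mul(Add(Rational(21, 20), Add(318, Rational(-109, 81))), -363) = Mul(Add(Rational(21, 20), Rational(25649, 81)), -363) = Mul(Rational(514681, 1620), -363) = Rational(-62276401, 540)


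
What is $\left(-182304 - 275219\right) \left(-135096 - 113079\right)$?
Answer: $113545770525$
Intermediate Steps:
$\left(-182304 - 275219\right) \left(-135096 - 113079\right) = \left(-457523\right) \left(-248175\right) = 113545770525$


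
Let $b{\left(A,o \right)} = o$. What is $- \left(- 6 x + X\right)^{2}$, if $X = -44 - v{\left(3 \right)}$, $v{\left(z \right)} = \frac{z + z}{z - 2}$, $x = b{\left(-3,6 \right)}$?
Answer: $-7396$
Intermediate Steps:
$x = 6$
$v{\left(z \right)} = \frac{2 z}{-2 + z}$ ($v{\left(z \right)} = \frac{2 z}{z - 2} = \frac{2 z}{-2 + z}$)
$X = -50$ ($X = -44 - 2 \cdot 3 \frac{1}{-2 + 3} = -44 - 2 \cdot 3 \cdot 1^{-1} = -44 - 2 \cdot 3 \cdot 1 = -44 - 6 = -50$)
$- \left(- 6 x + X\right)^{2} = - \left(\left(-6\right) 6 - 50\right)^{2} = - \left(-36 - 50\right)^{2} = - \left(-86\right)^{2} = \left(-1\right) 7396 = -7396$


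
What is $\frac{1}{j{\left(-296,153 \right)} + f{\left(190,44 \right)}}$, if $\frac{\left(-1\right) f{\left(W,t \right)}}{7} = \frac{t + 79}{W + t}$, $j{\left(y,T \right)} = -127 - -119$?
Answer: $- \frac{78}{911} \approx -0.08562$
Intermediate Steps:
$j{\left(y,T \right)} = -8$ ($j{\left(y,T \right)} = -127 + 119 = -8$)
$f{\left(W,t \right)} = - \frac{7 \left(79 + t\right)}{W + t}$ ($f{\left(W,t \right)} = - 7 \frac{t + 79}{W + t} = - 7 \frac{79 + t}{W + t} = - \frac{7 \left(79 + t\right)}{W + t}$)
$\frac{1}{j{\left(-296,153 \right)} + f{\left(190,44 \right)}} = \frac{1}{-8 + \frac{7 \left(-79 - 44\right)}{190 + 44}} = \frac{1}{-8 + \frac{7 \left(-79 - 44\right)}{234}} = \frac{1}{-8 + 7 \cdot \frac{1}{234} \left(-123\right)} = \frac{1}{-8 - \frac{287}{78}} = \frac{1}{- \frac{911}{78}} = - \frac{78}{911}$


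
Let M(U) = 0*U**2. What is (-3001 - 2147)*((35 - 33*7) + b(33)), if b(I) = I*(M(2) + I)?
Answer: -4597164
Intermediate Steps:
M(U) = 0
b(I) = I**2 (b(I) = I*(0 + I) = I*I = I**2)
(-3001 - 2147)*((35 - 33*7) + b(33)) = (-3001 - 2147)*((35 - 33*7) + 33**2) = -5148*((35 - 231) + 1089) = -5148*(-196 + 1089) = -5148*893 = -4597164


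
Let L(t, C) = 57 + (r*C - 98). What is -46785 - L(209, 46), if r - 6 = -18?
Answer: -46192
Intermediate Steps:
r = -12 (r = 6 - 18 = -12)
L(t, C) = -41 - 12*C (L(t, C) = 57 + (-12*C - 98) = 57 + (-98 - 12*C) = -41 - 12*C)
-46785 - L(209, 46) = -46785 - (-41 - 12*46) = -46785 - (-41 - 552) = -46785 - 1*(-593) = -46785 + 593 = -46192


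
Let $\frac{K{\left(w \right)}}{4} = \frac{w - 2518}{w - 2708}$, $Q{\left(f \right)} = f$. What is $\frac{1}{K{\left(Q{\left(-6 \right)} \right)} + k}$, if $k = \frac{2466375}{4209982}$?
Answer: $\frac{5712945574}{24598860011} \approx 0.23224$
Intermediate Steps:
$k = \frac{2466375}{4209982}$ ($k = 2466375 \cdot \frac{1}{4209982} = \frac{2466375}{4209982} \approx 0.58584$)
$K{\left(w \right)} = \frac{4 \left(-2518 + w\right)}{-2708 + w}$ ($K{\left(w \right)} = 4 \frac{w - 2518}{w - 2708} = 4 \frac{-2518 + w}{-2708 + w} = \frac{4 \left(-2518 + w\right)}{-2708 + w}$)
$\frac{1}{K{\left(Q{\left(-6 \right)} \right)} + k} = \frac{1}{\frac{4 \left(-2518 - 6\right)}{-2708 - 6} + \frac{2466375}{4209982}} = \frac{1}{4 \frac{1}{-2714} \left(-2524\right) + \frac{2466375}{4209982}} = \frac{1}{4 \left(- \frac{1}{2714}\right) \left(-2524\right) + \frac{2466375}{4209982}} = \frac{1}{\frac{5048}{1357} + \frac{2466375}{4209982}} = \frac{1}{\frac{24598860011}{5712945574}} = \frac{5712945574}{24598860011}$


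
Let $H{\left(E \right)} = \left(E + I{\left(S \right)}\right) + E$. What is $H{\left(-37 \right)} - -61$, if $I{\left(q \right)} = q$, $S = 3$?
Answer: $-10$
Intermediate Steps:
$H{\left(E \right)} = 3 + 2 E$ ($H{\left(E \right)} = \left(E + 3\right) + E = \left(3 + E\right) + E = 3 + 2 E$)
$H{\left(-37 \right)} - -61 = \left(3 + 2 \left(-37\right)\right) - -61 = \left(3 - 74\right) + 61 = -71 + 61 = -10$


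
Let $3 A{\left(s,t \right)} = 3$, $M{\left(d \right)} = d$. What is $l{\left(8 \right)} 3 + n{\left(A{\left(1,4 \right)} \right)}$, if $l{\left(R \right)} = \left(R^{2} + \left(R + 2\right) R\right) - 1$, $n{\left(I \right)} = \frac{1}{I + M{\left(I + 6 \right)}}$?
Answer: $\frac{3433}{8} \approx 429.13$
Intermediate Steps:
$A{\left(s,t \right)} = 1$ ($A{\left(s,t \right)} = \frac{1}{3} \cdot 3 = 1$)
$n{\left(I \right)} = \frac{1}{6 + 2 I}$ ($n{\left(I \right)} = \frac{1}{I + \left(I + 6\right)} = \frac{1}{I + \left(6 + I\right)} = \frac{1}{6 + 2 I}$)
$l{\left(R \right)} = -1 + R^{2} + R \left(2 + R\right)$ ($l{\left(R \right)} = \left(R^{2} + \left(2 + R\right) R\right) - 1 = \left(R^{2} + R \left(2 + R\right)\right) - 1 = -1 + R^{2} + R \left(2 + R\right)$)
$l{\left(8 \right)} 3 + n{\left(A{\left(1,4 \right)} \right)} = \left(-1 + 2 \cdot 8 + 2 \cdot 8^{2}\right) 3 + \frac{1}{2 \left(3 + 1\right)} = \left(-1 + 16 + 2 \cdot 64\right) 3 + \frac{1}{2 \cdot 4} = \left(-1 + 16 + 128\right) 3 + \frac{1}{2} \cdot \frac{1}{4} = 143 \cdot 3 + \frac{1}{8} = 429 + \frac{1}{8} = \frac{3433}{8}$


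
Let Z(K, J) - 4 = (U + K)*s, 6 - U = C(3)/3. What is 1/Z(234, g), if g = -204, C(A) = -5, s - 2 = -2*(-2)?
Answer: 1/1454 ≈ 0.00068776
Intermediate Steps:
s = 6 (s = 2 - 2*(-2) = 2 + 4 = 6)
U = 23/3 (U = 6 - (-5)/3 = 6 - 1*(-5/3) = 6 + 5/3 = 23/3 ≈ 7.6667)
Z(K, J) = 50 + 6*K (Z(K, J) = 4 + (23/3 + K)*6 = 4 + (46 + 6*K) = 50 + 6*K)
1/Z(234, g) = 1/(50 + 6*234) = 1/(50 + 1404) = 1/1454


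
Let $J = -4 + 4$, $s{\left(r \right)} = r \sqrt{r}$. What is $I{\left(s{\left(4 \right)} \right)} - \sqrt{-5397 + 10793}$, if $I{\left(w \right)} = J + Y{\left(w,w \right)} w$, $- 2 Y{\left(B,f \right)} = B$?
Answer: $-32 - 2 \sqrt{1349} \approx -105.46$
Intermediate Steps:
$Y{\left(B,f \right)} = - \frac{B}{2}$
$s{\left(r \right)} = r^{\frac{3}{2}}$
$J = 0$
$I{\left(w \right)} = - \frac{w^{2}}{2}$ ($I{\left(w \right)} = 0 + - \frac{w}{2} w = 0 - \frac{w^{2}}{2} = - \frac{w^{2}}{2}$)
$I{\left(s{\left(4 \right)} \right)} - \sqrt{-5397 + 10793} = - \frac{\left(4^{\frac{3}{2}}\right)^{2}}{2} - \sqrt{-5397 + 10793} = - \frac{8^{2}}{2} - \sqrt{5396} = \left(- \frac{1}{2}\right) 64 - 2 \sqrt{1349} = -32 - 2 \sqrt{1349}$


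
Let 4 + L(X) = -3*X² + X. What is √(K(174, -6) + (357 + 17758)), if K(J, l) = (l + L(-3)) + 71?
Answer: √18146 ≈ 134.71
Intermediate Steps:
L(X) = -4 + X - 3*X² (L(X) = -4 + (-3*X² + X) = -4 + (X - 3*X²) = -4 + X - 3*X²)
K(J, l) = 37 + l (K(J, l) = (l + (-4 - 3 - 3*(-3)²)) + 71 = (l + (-4 - 3 - 3*9)) + 71 = (l + (-4 - 3 - 27)) + 71 = (l - 34) + 71 = (-34 + l) + 71 = 37 + l)
√(K(174, -6) + (357 + 17758)) = √((37 - 6) + (357 + 17758)) = √(31 + 18115) = √18146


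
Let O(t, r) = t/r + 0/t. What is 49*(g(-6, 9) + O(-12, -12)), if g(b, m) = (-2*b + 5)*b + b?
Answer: -5243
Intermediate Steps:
O(t, r) = t/r (O(t, r) = t/r + 0 = t/r)
g(b, m) = b + b*(5 - 2*b) (g(b, m) = (5 - 2*b)*b + b = b*(5 - 2*b) + b = b + b*(5 - 2*b))
49*(g(-6, 9) + O(-12, -12)) = 49*(2*(-6)*(3 - 1*(-6)) - 12/(-12)) = 49*(2*(-6)*(3 + 6) - 12*(-1/12)) = 49*(2*(-6)*9 + 1) = 49*(-108 + 1) = 49*(-107) = -5243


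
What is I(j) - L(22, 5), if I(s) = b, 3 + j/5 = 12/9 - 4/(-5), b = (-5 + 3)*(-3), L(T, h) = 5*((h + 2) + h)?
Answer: -54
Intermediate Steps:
L(T, h) = 10 + 10*h (L(T, h) = 5*((2 + h) + h) = 5*(2 + 2*h) = 10 + 10*h)
b = 6 (b = -2*(-3) = 6)
j = -13/3 (j = -15 + 5*(12/9 - 4/(-5)) = -15 + 5*(12*(⅑) - 4*(-⅕)) = -15 + 5*(4/3 + ⅘) = -15 + 5*(32/15) = -15 + 32/3 = -13/3 ≈ -4.3333)
I(s) = 6
I(j) - L(22, 5) = 6 - (10 + 10*5) = 6 - (10 + 50) = 6 - 1*60 = 6 - 60 = -54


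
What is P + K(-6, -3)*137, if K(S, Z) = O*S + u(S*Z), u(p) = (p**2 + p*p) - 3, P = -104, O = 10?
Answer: 80041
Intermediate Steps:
u(p) = -3 + 2*p**2 (u(p) = (p**2 + p**2) - 3 = 2*p**2 - 3 = -3 + 2*p**2)
K(S, Z) = -3 + 10*S + 2*S**2*Z**2 (K(S, Z) = 10*S + (-3 + 2*(S*Z)**2) = 10*S + (-3 + 2*(S**2*Z**2)) = 10*S + (-3 + 2*S**2*Z**2) = -3 + 10*S + 2*S**2*Z**2)
P + K(-6, -3)*137 = -104 + (-3 + 10*(-6) + 2*(-6)**2*(-3)**2)*137 = -104 + (-3 - 60 + 2*36*9)*137 = -104 + (-3 - 60 + 648)*137 = -104 + 585*137 = -104 + 80145 = 80041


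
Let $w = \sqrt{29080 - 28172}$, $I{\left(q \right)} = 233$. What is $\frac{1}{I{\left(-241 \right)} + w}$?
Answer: $\frac{233}{53381} - \frac{2 \sqrt{227}}{53381} \approx 0.0038004$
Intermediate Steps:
$w = 2 \sqrt{227}$ ($w = \sqrt{908} = 2 \sqrt{227} \approx 30.133$)
$\frac{1}{I{\left(-241 \right)} + w} = \frac{1}{233 + 2 \sqrt{227}}$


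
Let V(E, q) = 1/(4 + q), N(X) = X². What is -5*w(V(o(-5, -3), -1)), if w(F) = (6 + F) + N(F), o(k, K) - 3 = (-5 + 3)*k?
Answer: -290/9 ≈ -32.222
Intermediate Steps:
o(k, K) = 3 - 2*k (o(k, K) = 3 + (-5 + 3)*k = 3 - 2*k)
w(F) = 6 + F + F² (w(F) = (6 + F) + F² = 6 + F + F²)
-5*w(V(o(-5, -3), -1)) = -5*(6 + 1/(4 - 1) + (1/(4 - 1))²) = -5*(6 + 1/3 + (1/3)²) = -5*(6 + ⅓ + (⅓)²) = -5*(6 + ⅓ + ⅑) = -5*58/9 = -290/9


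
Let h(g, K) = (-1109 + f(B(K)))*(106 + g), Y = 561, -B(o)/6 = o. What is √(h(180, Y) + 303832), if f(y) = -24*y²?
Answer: I*√77768831326 ≈ 2.7887e+5*I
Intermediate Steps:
B(o) = -6*o
h(g, K) = (-1109 - 864*K²)*(106 + g) (h(g, K) = (-1109 - 24*36*K²)*(106 + g) = (-1109 - 864*K²)*(106 + g))
√(h(180, Y) + 303832) = √((-117554 - 91584*561² - 1109*180 - 864*180*561²) + 303832) = √((-117554 - 91584*314721 - 199620 - 864*180*314721) + 303832) = √((-117554 - 28823408064 - 199620 - 48945409920) + 303832) = √(-77769135158 + 303832) = √(-77768831326) = I*√77768831326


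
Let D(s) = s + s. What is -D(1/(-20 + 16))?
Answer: 1/2 ≈ 0.50000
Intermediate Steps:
D(s) = 2*s
-D(1/(-20 + 16)) = -2/(-20 + 16) = -2/(-4) = -2*(-1)/4 = -1*(-1/2) = 1/2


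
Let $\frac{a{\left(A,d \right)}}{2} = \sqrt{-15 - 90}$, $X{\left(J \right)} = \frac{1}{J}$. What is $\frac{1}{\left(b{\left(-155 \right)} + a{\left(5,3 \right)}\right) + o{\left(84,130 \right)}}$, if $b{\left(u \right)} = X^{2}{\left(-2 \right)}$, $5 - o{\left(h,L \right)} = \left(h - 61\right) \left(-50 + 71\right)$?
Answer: $- \frac{364}{174221} - \frac{32 i \sqrt{105}}{3658641} \approx -0.0020893 - 8.9624 \cdot 10^{-5} i$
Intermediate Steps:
$o{\left(h,L \right)} = 1286 - 21 h$ ($o{\left(h,L \right)} = 5 - \left(h - 61\right) \left(-50 + 71\right) = 5 - \left(-61 + h\right) 21 = 5 - \left(-1281 + 21 h\right) = 1286 - 21 h$)
$a{\left(A,d \right)} = 2 i \sqrt{105}$ ($a{\left(A,d \right)} = 2 \sqrt{-15 - 90} = 2 \sqrt{-105} = 2 i \sqrt{105}$)
$b{\left(u \right)} = \frac{1}{4}$ ($b{\left(u \right)} = \left(\frac{1}{-2}\right)^{2} = \left(- \frac{1}{2}\right)^{2} = \frac{1}{4}$)
$\frac{1}{\left(b{\left(-155 \right)} + a{\left(5,3 \right)}\right) + o{\left(84,130 \right)}} = \frac{1}{\left(\frac{1}{4} + 2 i \sqrt{105}\right) + \left(1286 - 1764\right)} = \frac{1}{\left(\frac{1}{4} + 2 i \sqrt{105}\right) - 478} = \frac{1}{- \frac{1911}{4} + 2 i \sqrt{105}}$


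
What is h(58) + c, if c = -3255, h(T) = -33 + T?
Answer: -3230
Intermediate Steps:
h(58) + c = (-33 + 58) - 3255 = 25 - 3255 = -3230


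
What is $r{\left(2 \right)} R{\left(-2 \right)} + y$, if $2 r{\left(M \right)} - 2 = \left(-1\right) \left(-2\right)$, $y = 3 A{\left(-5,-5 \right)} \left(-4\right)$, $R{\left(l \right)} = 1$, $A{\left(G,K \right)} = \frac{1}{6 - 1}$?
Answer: $- \frac{2}{5} \approx -0.4$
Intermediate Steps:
$A{\left(G,K \right)} = \frac{1}{5}$
$y = - \frac{12}{5}$ ($y = 3 \cdot \frac{1}{5} \left(-4\right) = \frac{3}{5} \left(-4\right) = - \frac{12}{5} \approx -2.4$)
$r{\left(M \right)} = 2$ ($r{\left(M \right)} = 1 + \frac{\left(-1\right) \left(-2\right)}{2} = 1 + \frac{1}{2} \cdot 2 = 1 + 1 = 2$)
$r{\left(2 \right)} R{\left(-2 \right)} + y = 2 \cdot 1 - \frac{12}{5} = 2 - \frac{12}{5} = - \frac{2}{5}$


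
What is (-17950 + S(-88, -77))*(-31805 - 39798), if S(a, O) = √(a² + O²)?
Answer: 1285273850 - 787633*√113 ≈ 1.2769e+9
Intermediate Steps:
S(a, O) = √(O² + a²)
(-17950 + S(-88, -77))*(-31805 - 39798) = (-17950 + √((-77)² + (-88)²))*(-31805 - 39798) = (-17950 + √(5929 + 7744))*(-71603) = (-17950 + √13673)*(-71603) = (-17950 + 11*√113)*(-71603) = 1285273850 - 787633*√113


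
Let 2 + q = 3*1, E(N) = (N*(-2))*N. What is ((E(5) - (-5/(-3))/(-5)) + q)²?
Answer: 21316/9 ≈ 2368.4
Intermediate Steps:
E(N) = -2*N² (E(N) = (-2*N)*N = -2*N²)
q = 1 (q = -2 + 3*1 = -2 + 3 = 1)
((E(5) - (-5/(-3))/(-5)) + q)² = ((-2*5² - (-5/(-3))/(-5)) + 1)² = ((-2*25 - (-5*(-⅓))*(-1)/5) + 1)² = ((-50 - 5*(-1)/(3*5)) + 1)² = ((-50 - 1*(-⅓)) + 1)² = ((-50 + ⅓) + 1)² = (-149/3 + 1)² = (-146/3)² = 21316/9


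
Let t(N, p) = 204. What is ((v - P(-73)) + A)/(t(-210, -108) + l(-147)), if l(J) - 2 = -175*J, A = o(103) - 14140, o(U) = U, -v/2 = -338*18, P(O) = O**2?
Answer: -7198/25931 ≈ -0.27758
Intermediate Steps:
v = 12168 (v = -(-676)*18 = -2*(-6084) = 12168)
A = -14037 (A = 103 - 14140 = -14037)
l(J) = 2 - 175*J
((v - P(-73)) + A)/(t(-210, -108) + l(-147)) = ((12168 - 1*(-73)**2) - 14037)/(204 + (2 - 175*(-147))) = ((12168 - 1*5329) - 14037)/(204 + (2 + 25725)) = ((12168 - 5329) - 14037)/(204 + 25727) = (6839 - 14037)/25931 = -7198*1/25931 = -7198/25931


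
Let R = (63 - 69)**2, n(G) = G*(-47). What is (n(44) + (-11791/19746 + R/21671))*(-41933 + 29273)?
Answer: 1867738667049230/71319261 ≈ 2.6188e+7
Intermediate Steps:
n(G) = -47*G
R = 36 (R = (-6)**2 = 36)
(n(44) + (-11791/19746 + R/21671))*(-41933 + 29273) = (-47*44 + (-11791/19746 + 36/21671))*(-41933 + 29273) = (-2068 + (-11791*1/19746 + 36*(1/21671)))*(-12660) = (-2068 + (-11791/19746 + 36/21671))*(-12660) = (-2068 - 254811905/427915566)*(-12660) = -885184202393/427915566*(-12660) = 1867738667049230/71319261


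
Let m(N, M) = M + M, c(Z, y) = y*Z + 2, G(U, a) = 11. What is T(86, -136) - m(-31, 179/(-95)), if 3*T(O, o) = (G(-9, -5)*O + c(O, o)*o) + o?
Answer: 50388168/95 ≈ 5.3040e+5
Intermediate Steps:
c(Z, y) = 2 + Z*y (c(Z, y) = Z*y + 2 = 2 + Z*y)
m(N, M) = 2*M
T(O, o) = o/3 + 11*O/3 + o*(2 + O*o)/3 (T(O, o) = ((11*O + (2 + O*o)*o) + o)/3 = ((11*O + o*(2 + O*o)) + o)/3 = (o + 11*O + o*(2 + O*o))/3 = o/3 + 11*O/3 + o*(2 + O*o)/3)
T(86, -136) - m(-31, 179/(-95)) = ((⅓)*(-136) + (11/3)*86 + (⅓)*(-136)*(2 + 86*(-136))) - 2*179/(-95) = (-136/3 + 946/3 + (⅓)*(-136)*(2 - 11696)) - 2*179*(-1/95) = (-136/3 + 946/3 + (⅓)*(-136)*(-11694)) - 2*(-179)/95 = (-136/3 + 946/3 + 530128) - 1*(-358/95) = 530398 + 358/95 = 50388168/95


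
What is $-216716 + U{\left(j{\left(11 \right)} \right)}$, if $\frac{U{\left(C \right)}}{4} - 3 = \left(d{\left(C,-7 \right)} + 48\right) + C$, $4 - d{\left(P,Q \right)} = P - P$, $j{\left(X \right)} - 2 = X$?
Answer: $-216444$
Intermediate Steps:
$j{\left(X \right)} = 2 + X$
$d{\left(P,Q \right)} = 4$ ($d{\left(P,Q \right)} = 4 - \left(P - P\right) = 4 - 0 = 4 + 0 = 4$)
$U{\left(C \right)} = 220 + 4 C$ ($U{\left(C \right)} = 12 + 4 \left(\left(4 + 48\right) + C\right) = 12 + 4 \left(52 + C\right) = 12 + \left(208 + 4 C\right) = 220 + 4 C$)
$-216716 + U{\left(j{\left(11 \right)} \right)} = -216716 + \left(220 + 4 \left(2 + 11\right)\right) = -216716 + \left(220 + 4 \cdot 13\right) = -216716 + \left(220 + 52\right) = -216716 + 272 = -216444$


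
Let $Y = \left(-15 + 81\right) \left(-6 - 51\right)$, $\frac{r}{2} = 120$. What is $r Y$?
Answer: $-902880$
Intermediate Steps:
$r = 240$ ($r = 2 \cdot 120 = 240$)
$Y = -3762$ ($Y = 66 \left(-57\right) = -3762$)
$r Y = 240 \left(-3762\right) = -902880$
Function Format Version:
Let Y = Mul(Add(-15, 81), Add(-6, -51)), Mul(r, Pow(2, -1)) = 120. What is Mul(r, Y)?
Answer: -902880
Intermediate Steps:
r = 240 (r = Mul(2, 120) = 240)
Y = -3762 (Y = Mul(66, -57) = -3762)
Mul(r, Y) = Mul(240, -3762) = -902880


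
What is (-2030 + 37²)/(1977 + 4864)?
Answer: -661/6841 ≈ -0.096623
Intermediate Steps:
(-2030 + 37²)/(1977 + 4864) = (-2030 + 1369)/6841 = -661*1/6841 = -661/6841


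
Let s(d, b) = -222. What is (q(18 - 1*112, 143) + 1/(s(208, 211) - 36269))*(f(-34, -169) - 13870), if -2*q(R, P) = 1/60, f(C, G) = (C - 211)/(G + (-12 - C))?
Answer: 304640131/2627352 ≈ 115.95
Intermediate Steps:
f(C, G) = (-211 + C)/(-12 + G - C)
q(R, P) = -1/120 (q(R, P) = -1/2/60 = -1/2*1/60 = -1/120)
(q(18 - 1*112, 143) + 1/(s(208, 211) - 36269))*(f(-34, -169) - 13870) = (-1/120 + 1/(-222 - 36269))*((211 - 1*(-34))/(12 - 34 - 1*(-169)) - 13870) = (-1/120 + 1/(-36491))*((211 + 34)/(12 - 34 + 169) - 13870) = (-1/120 - 1/36491)*(245/147 - 13870) = -36611*((1/147)*245 - 13870)/4378920 = -36611*(5/3 - 13870)/4378920 = -36611/4378920*(-41605/3) = 304640131/2627352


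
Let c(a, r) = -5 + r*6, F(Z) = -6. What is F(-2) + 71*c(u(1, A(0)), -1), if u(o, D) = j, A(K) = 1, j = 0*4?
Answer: -787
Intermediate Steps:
j = 0
u(o, D) = 0
c(a, r) = -5 + 6*r
F(-2) + 71*c(u(1, A(0)), -1) = -6 + 71*(-5 + 6*(-1)) = -6 + 71*(-5 - 6) = -6 + 71*(-11) = -6 - 781 = -787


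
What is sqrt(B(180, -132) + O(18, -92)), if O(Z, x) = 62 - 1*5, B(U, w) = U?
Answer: sqrt(237) ≈ 15.395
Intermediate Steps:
O(Z, x) = 57 (O(Z, x) = 62 - 5 = 57)
sqrt(B(180, -132) + O(18, -92)) = sqrt(180 + 57) = sqrt(237)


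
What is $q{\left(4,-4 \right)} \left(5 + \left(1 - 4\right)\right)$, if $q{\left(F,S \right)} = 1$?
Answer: $2$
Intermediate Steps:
$q{\left(4,-4 \right)} \left(5 + \left(1 - 4\right)\right) = 1 \left(5 + \left(1 - 4\right)\right) = 1 \left(5 - 3\right) = 1 \cdot 2 = 2$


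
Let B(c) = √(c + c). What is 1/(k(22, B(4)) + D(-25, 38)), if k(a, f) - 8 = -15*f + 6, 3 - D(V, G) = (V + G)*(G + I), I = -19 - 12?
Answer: -37/1838 + 15*√2/1838 ≈ -0.0085891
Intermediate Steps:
I = -31
D(V, G) = 3 - (-31 + G)*(G + V) (D(V, G) = 3 - (V + G)*(G - 31) = 3 - (G + V)*(-31 + G) = 3 - (-31 + G)*(G + V))
B(c) = √2*√c (B(c) = √(2*c) = √2*√c)
k(a, f) = 14 - 15*f (k(a, f) = 8 + (-15*f + 6) = 8 + (6 - 15*f) = 14 - 15*f)
1/(k(22, B(4)) + D(-25, 38)) = 1/((14 - 15*√2*√4) + (3 - 1*38² + 31*38 + 31*(-25) - 1*38*(-25))) = 1/((14 - 15*√2*2) + (3 - 1*1444 + 1178 - 775 + 950)) = 1/((14 - 30*√2) + (3 - 1444 + 1178 - 775 + 950)) = 1/((14 - 30*√2) - 88) = 1/(-74 - 30*√2)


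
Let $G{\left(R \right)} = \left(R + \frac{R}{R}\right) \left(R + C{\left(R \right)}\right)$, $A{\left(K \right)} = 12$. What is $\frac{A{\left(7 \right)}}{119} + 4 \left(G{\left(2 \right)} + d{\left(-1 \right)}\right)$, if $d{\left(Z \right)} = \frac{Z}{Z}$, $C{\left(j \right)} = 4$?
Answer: $\frac{9056}{119} \approx 76.101$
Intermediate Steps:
$G{\left(R \right)} = \left(1 + R\right) \left(4 + R\right)$ ($G{\left(R \right)} = \left(R + \frac{R}{R}\right) \left(R + 4\right) = \left(R + 1\right) \left(4 + R\right) = \left(1 + R\right) \left(4 + R\right)$)
$d{\left(Z \right)} = 1$
$\frac{A{\left(7 \right)}}{119} + 4 \left(G{\left(2 \right)} + d{\left(-1 \right)}\right) = \frac{1}{119} \cdot 12 + 4 \left(\left(4 + 2^{2} + 5 \cdot 2\right) + 1\right) = \frac{1}{119} \cdot 12 + 4 \left(\left(4 + 4 + 10\right) + 1\right) = \frac{12}{119} + 4 \left(18 + 1\right) = \frac{12}{119} + 4 \cdot 19 = \frac{12}{119} + 76 = \frac{9056}{119}$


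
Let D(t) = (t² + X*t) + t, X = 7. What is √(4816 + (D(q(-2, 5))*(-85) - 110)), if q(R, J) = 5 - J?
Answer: √4706 ≈ 68.600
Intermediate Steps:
D(t) = t² + 8*t (D(t) = (t² + 7*t) + t = t² + 8*t)
√(4816 + (D(q(-2, 5))*(-85) - 110)) = √(4816 + (((5 - 1*5)*(8 + (5 - 1*5)))*(-85) - 110)) = √(4816 + (((5 - 5)*(8 + (5 - 5)))*(-85) - 110)) = √(4816 + ((0*(8 + 0))*(-85) - 110)) = √(4816 + ((0*8)*(-85) - 110)) = √(4816 + (0*(-85) - 110)) = √(4816 + (0 - 110)) = √(4816 - 110) = √4706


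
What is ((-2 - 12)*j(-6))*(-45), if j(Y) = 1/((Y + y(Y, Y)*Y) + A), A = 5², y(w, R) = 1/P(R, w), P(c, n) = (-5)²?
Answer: 2250/67 ≈ 33.582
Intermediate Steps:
P(c, n) = 25
y(w, R) = 1/25
A = 25
j(Y) = 1/(25 + 26*Y/25) (j(Y) = 1/((Y + Y/25) + 25) = 1/(26*Y/25 + 25) = 1/(25 + 26*Y/25))
((-2 - 12)*j(-6))*(-45) = ((-2 - 12)*(25/(625 + 26*(-6))))*(-45) = -350/(625 - 156)*(-45) = -350/469*(-45) = -14*25/469*(-45) = -50/67*(-45) = 2250/67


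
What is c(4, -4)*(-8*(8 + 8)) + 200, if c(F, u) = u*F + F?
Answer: 1736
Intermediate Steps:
c(F, u) = F + F*u (c(F, u) = F*u + F = F + F*u)
c(4, -4)*(-8*(8 + 8)) + 200 = (4*(1 - 4))*(-8*(8 + 8)) + 200 = (4*(-3))*(-8*16) + 200 = -(-12)*128 + 200 = -12*(-128) + 200 = 1536 + 200 = 1736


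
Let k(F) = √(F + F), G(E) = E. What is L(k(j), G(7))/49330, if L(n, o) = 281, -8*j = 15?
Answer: 281/49330 ≈ 0.0056963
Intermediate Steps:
j = -15/8 (j = -⅛*15 = -15/8 ≈ -1.8750)
k(F) = √2*√F (k(F) = √(2*F) = √2*√F)
L(k(j), G(7))/49330 = 281/49330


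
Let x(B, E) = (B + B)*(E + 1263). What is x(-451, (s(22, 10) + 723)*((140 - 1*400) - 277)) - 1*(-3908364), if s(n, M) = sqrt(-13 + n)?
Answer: 354424662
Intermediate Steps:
x(B, E) = 2*B*(1263 + E) (x(B, E) = (2*B)*(1263 + E) = 2*B*(1263 + E))
x(-451, (s(22, 10) + 723)*((140 - 1*400) - 277)) - 1*(-3908364) = 2*(-451)*(1263 + (sqrt(-13 + 22) + 723)*((140 - 1*400) - 277)) - 1*(-3908364) = 2*(-451)*(1263 + (sqrt(9) + 723)*((140 - 400) - 277)) + 3908364 = 2*(-451)*(1263 + (3 + 723)*(-260 - 277)) + 3908364 = 2*(-451)*(1263 + 726*(-537)) + 3908364 = 2*(-451)*(1263 - 389862) + 3908364 = 2*(-451)*(-388599) + 3908364 = 350516298 + 3908364 = 354424662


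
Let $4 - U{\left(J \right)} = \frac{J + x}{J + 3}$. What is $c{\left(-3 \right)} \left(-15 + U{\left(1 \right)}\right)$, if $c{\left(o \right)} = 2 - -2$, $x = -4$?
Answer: $-41$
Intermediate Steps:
$c{\left(o \right)} = 4$ ($c{\left(o \right)} = 2 + 2 = 4$)
$U{\left(J \right)} = 4 - \frac{-4 + J}{3 + J}$ ($U{\left(J \right)} = 4 - \frac{J - 4}{J + 3} = 4 - \frac{-4 + J}{3 + J}$)
$c{\left(-3 \right)} \left(-15 + U{\left(1 \right)}\right) = 4 \left(-15 + \frac{16 + 3 \cdot 1}{3 + 1}\right) = 4 \left(-15 + \frac{16 + 3}{4}\right) = 4 \left(-15 + \frac{1}{4} \cdot 19\right) = 4 \left(-15 + \frac{19}{4}\right) = 4 \left(- \frac{41}{4}\right) = -41$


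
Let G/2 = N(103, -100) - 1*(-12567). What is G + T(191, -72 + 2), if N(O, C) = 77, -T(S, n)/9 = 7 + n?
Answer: 25855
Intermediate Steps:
T(S, n) = -63 - 9*n (T(S, n) = -9*(7 + n) = -63 - 9*n)
G = 25288 (G = 2*(77 - 1*(-12567)) = 2*(77 + 12567) = 2*12644 = 25288)
G + T(191, -72 + 2) = 25288 + (-63 - 9*(-72 + 2)) = 25288 + (-63 - 9*(-70)) = 25288 + (-63 + 630) = 25288 + 567 = 25855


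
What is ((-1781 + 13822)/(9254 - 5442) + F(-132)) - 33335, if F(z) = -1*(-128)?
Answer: -126573043/3812 ≈ -33204.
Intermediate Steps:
F(z) = 128
((-1781 + 13822)/(9254 - 5442) + F(-132)) - 33335 = ((-1781 + 13822)/(9254 - 5442) + 128) - 33335 = (12041/3812 + 128) - 33335 = 499977/3812 - 33335 = -126573043/3812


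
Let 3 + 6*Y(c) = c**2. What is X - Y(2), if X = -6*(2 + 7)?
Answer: -325/6 ≈ -54.167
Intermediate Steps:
Y(c) = -1/2 + c**2/6
X = -54 (X = -6*9 = -54)
X - Y(2) = -54 - (-1/2 + (1/6)*2**2) = -54 - (-1/2 + (1/6)*4) = -54 - (-1/2 + 2/3) = -54 - 1*1/6 = -54 - 1/6 = -325/6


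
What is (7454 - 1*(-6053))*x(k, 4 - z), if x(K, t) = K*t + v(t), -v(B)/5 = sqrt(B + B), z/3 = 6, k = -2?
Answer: 378196 - 135070*I*sqrt(7) ≈ 3.782e+5 - 3.5736e+5*I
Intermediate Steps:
z = 18 (z = 3*6 = 18)
v(B) = -5*sqrt(2)*sqrt(B) (v(B) = -5*sqrt(B + B) = -5*sqrt(2)*sqrt(B))
x(K, t) = K*t - 5*sqrt(2)*sqrt(t)
(7454 - 1*(-6053))*x(k, 4 - z) = (7454 - 1*(-6053))*(-2*(4 - 1*18) - 5*sqrt(2)*sqrt(4 - 1*18)) = (7454 + 6053)*(-2*(4 - 18) - 5*sqrt(2)*sqrt(4 - 18)) = 13507*(-2*(-14) - 5*sqrt(2)*sqrt(-14)) = 13507*(28 - 5*sqrt(2)*I*sqrt(14)) = 13507*(28 - 10*I*sqrt(7)) = 378196 - 135070*I*sqrt(7)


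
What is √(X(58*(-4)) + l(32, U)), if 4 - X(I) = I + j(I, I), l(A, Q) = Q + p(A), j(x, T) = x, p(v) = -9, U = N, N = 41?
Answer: 10*√5 ≈ 22.361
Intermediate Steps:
U = 41
l(A, Q) = -9 + Q (l(A, Q) = Q - 9 = -9 + Q)
X(I) = 4 - 2*I (X(I) = 4 - (I + I) = 4 - 2*I)
√(X(58*(-4)) + l(32, U)) = √((4 - 116*(-4)) + (-9 + 41)) = √((4 - 2*(-232)) + 32) = √((4 + 464) + 32) = √(468 + 32) = √500 = 10*√5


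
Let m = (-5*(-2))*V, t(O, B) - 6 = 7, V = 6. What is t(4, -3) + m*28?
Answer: 1693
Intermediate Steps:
t(O, B) = 13 (t(O, B) = 6 + 7 = 13)
m = 60 (m = -5*(-2)*6 = 10*6 = 60)
t(4, -3) + m*28 = 13 + 60*28 = 13 + 1680 = 1693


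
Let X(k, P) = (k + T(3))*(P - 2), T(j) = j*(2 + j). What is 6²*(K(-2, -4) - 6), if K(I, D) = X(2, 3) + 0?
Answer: 396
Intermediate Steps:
X(k, P) = (-2 + P)*(15 + k) (X(k, P) = (k + 3*(2 + 3))*(P - 2) = (k + 3*5)*(-2 + P) = (k + 15)*(-2 + P) = (15 + k)*(-2 + P) = (-2 + P)*(15 + k))
K(I, D) = 17 (K(I, D) = (-30 - 2*2 + 15*3 + 3*2) + 0 = (-30 - 4 + 45 + 6) + 0 = 17 + 0 = 17)
6²*(K(-2, -4) - 6) = 6²*(17 - 6) = 36*11 = 396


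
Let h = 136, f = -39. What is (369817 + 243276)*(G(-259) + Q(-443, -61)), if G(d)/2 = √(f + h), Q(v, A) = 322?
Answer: 197415946 + 1226186*√97 ≈ 2.0949e+8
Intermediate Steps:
G(d) = 2*√97 (G(d) = 2*√(-39 + 136) = 2*√97)
(369817 + 243276)*(G(-259) + Q(-443, -61)) = (369817 + 243276)*(2*√97 + 322) = 613093*(322 + 2*√97) = 197415946 + 1226186*√97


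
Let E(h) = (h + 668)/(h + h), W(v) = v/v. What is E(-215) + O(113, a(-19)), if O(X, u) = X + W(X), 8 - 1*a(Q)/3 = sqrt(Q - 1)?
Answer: 48567/430 ≈ 112.95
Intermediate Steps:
W(v) = 1
a(Q) = 24 - 3*sqrt(-1 + Q) (a(Q) = 24 - 3*sqrt(Q - 1) = 24 - 3*sqrt(-1 + Q))
O(X, u) = 1 + X (O(X, u) = X + 1 = 1 + X)
E(h) = (668 + h)/(2*h) (E(h) = (668 + h)/((2*h)) = (668 + h)*(1/(2*h)) = (668 + h)/(2*h))
E(-215) + O(113, a(-19)) = (1/2)*(668 - 215)/(-215) + (1 + 113) = (1/2)*(-1/215)*453 + 114 = -453/430 + 114 = 48567/430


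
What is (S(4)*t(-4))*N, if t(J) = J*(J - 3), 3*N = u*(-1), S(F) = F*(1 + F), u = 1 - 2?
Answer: 560/3 ≈ 186.67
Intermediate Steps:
u = -1
N = ⅓ (N = (-1*(-1))/3 = (⅓)*1 = ⅓ ≈ 0.33333)
t(J) = J*(-3 + J)
(S(4)*t(-4))*N = ((4*(1 + 4))*(-4*(-3 - 4)))*(⅓) = ((4*5)*(-4*(-7)))*(⅓) = (20*28)*(⅓) = 560*(⅓) = 560/3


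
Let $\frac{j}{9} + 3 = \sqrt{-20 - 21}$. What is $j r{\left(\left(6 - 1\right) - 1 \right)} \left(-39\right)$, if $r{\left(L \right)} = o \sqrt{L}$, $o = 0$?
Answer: $0$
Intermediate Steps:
$j = -27 + 9 i \sqrt{41}$ ($j = -27 + 9 \sqrt{-20 - 21} = -27 + 9 \sqrt{-41} = -27 + 9 i \sqrt{41} \approx -27.0 + 57.628 i$)
$r{\left(L \right)} = 0$ ($r{\left(L \right)} = 0 \sqrt{L} = 0$)
$j r{\left(\left(6 - 1\right) - 1 \right)} \left(-39\right) = \left(-27 + 9 i \sqrt{41}\right) 0 \left(-39\right) = 0 \left(-39\right) = 0$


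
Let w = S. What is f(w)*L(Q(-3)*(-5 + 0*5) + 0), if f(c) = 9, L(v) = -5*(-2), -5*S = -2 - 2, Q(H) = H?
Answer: 90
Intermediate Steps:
S = 4/5 (S = -(-2 - 2)/5 = -1/5*(-4) = 4/5 ≈ 0.80000)
L(v) = 10
w = 4/5 ≈ 0.80000
f(w)*L(Q(-3)*(-5 + 0*5) + 0) = 9*10 = 90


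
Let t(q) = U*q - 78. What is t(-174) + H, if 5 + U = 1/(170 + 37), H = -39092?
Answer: -2642758/69 ≈ -38301.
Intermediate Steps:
U = -1034/207 (U = -5 + 1/(170 + 37) = -5 + 1/207 = -1034/207 ≈ -4.9952)
t(q) = -78 - 1034*q/207 (t(q) = -1034*q/207 - 78 = -78 - 1034*q/207)
t(-174) + H = (-78 - 1034/207*(-174)) - 39092 = (-78 + 59972/69) - 39092 = 54590/69 - 39092 = -2642758/69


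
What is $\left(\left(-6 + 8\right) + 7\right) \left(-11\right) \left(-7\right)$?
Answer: $693$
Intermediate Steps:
$\left(\left(-6 + 8\right) + 7\right) \left(-11\right) \left(-7\right) = \left(2 + 7\right) \left(-11\right) \left(-7\right) = 9 \left(-11\right) \left(-7\right) = \left(-99\right) \left(-7\right) = 693$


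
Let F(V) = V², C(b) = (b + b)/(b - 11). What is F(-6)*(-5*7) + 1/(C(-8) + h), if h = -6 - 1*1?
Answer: -147439/117 ≈ -1260.2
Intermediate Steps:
C(b) = 2*b/(-11 + b) (C(b) = (2*b)/(-11 + b) = 2*b/(-11 + b))
h = -7 (h = -6 - 1 = -7)
F(-6)*(-5*7) + 1/(C(-8) + h) = (-6)²*(-5*7) + 1/(2*(-8)/(-11 - 8) - 7) = 36*(-35) + 1/(2*(-8)/(-19) - 7) = -1260 + 1/(2*(-8)*(-1/19) - 7) = -1260 + 1/(16/19 - 7) = -1260 + 1/(-117/19) = -1260 - 19/117 = -147439/117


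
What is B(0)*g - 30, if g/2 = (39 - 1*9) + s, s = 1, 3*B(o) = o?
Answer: -30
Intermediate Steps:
B(o) = o/3
g = 62 (g = 2*((39 - 1*9) + 1) = 2*((39 - 9) + 1) = 2*(30 + 1) = 2*31 = 62)
B(0)*g - 30 = ((⅓)*0)*62 - 30 = 0*62 - 30 = 0 - 30 = -30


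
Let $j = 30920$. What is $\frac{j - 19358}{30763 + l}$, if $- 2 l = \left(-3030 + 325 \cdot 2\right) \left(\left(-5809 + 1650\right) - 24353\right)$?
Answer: $- \frac{11562}{33898517} \approx -0.00034108$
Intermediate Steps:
$l = -33929280$ ($l = - \frac{\left(-3030 + 325 \cdot 2\right) \left(\left(-5809 + 1650\right) - 24353\right)}{2} = - \frac{\left(-3030 + 650\right) \left(-4159 - 24353\right)}{2} = - \frac{\left(-2380\right) \left(-28512\right)}{2} = \left(- \frac{1}{2}\right) 67858560 = -33929280$)
$\frac{j - 19358}{30763 + l} = \frac{30920 - 19358}{30763 - 33929280} = \frac{11562}{-33898517} = 11562 \left(- \frac{1}{33898517}\right) = - \frac{11562}{33898517}$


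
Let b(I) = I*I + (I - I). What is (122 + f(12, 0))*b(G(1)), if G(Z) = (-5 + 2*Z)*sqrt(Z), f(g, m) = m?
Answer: 1098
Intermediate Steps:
G(Z) = sqrt(Z)*(-5 + 2*Z)
b(I) = I**2 (b(I) = I**2 + 0 = I**2)
(122 + f(12, 0))*b(G(1)) = (122 + 0)*(sqrt(1)*(-5 + 2*1))**2 = 122*(1*(-5 + 2))**2 = 122*(1*(-3))**2 = 122*(-3)**2 = 122*9 = 1098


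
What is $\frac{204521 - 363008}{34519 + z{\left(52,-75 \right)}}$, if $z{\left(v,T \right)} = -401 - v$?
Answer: $- \frac{158487}{34066} \approx -4.6524$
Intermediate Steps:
$\frac{204521 - 363008}{34519 + z{\left(52,-75 \right)}} = \frac{204521 - 363008}{34519 - 453} = - \frac{158487}{34519 - 453} = - \frac{158487}{34066}$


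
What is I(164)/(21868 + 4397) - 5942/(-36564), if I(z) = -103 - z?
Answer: 24384007/160058910 ≈ 0.15234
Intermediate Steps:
I(164)/(21868 + 4397) - 5942/(-36564) = (-103 - 1*164)/(21868 + 4397) - 5942/(-36564) = (-103 - 164)/26265 - 5942*(-1/36564) = -267*1/26265 + 2971/18282 = -89/8755 + 2971/18282 = 24384007/160058910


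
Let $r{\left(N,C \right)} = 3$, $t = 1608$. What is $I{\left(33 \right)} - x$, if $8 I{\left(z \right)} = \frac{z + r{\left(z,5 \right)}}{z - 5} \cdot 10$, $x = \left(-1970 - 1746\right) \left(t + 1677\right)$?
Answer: $\frac{341797725}{28} \approx 1.2207 \cdot 10^{7}$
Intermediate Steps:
$x = -12207060$ ($x = \left(-1970 - 1746\right) \left(1608 + 1677\right) = \left(-1970 - 1746\right) 3285 = \left(-3716\right) 3285 = -12207060$)
$I{\left(z \right)} = \frac{5 \left(3 + z\right)}{4 \left(-5 + z\right)}$ ($I{\left(z \right)} = \frac{\frac{z + 3}{z - 5} \cdot 10}{8} = \frac{\frac{3 + z}{-5 + z} 10}{8} = \frac{10 \frac{1}{-5 + z} \left(3 + z\right)}{8} = \frac{5 \left(3 + z\right)}{4 \left(-5 + z\right)}$)
$I{\left(33 \right)} - x = \frac{5 \left(3 + 33\right)}{4 \left(-5 + 33\right)} - -12207060 = \frac{5}{4} \cdot \frac{1}{28} \cdot 36 + 12207060 = \frac{45}{28} + 12207060 = \frac{341797725}{28}$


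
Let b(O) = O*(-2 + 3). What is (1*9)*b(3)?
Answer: 27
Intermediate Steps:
b(O) = O (b(O) = O*1 = O)
(1*9)*b(3) = (1*9)*3 = 9*3 = 27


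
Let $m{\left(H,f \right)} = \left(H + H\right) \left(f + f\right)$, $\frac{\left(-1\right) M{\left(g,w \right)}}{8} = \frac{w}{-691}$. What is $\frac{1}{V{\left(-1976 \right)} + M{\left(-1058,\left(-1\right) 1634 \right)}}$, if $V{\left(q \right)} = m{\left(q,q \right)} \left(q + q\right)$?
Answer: $- \frac{691}{42650964362000} \approx -1.6201 \cdot 10^{-11}$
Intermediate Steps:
$M{\left(g,w \right)} = \frac{8 w}{691}$ ($M{\left(g,w \right)} = - 8 \frac{w}{-691} = - 8 w \left(- \frac{1}{691}\right) = - 8 \left(- \frac{w}{691}\right) = \frac{8 w}{691}$)
$m{\left(H,f \right)} = 4 H f$ ($m{\left(H,f \right)} = 2 H 2 f = 4 H f$)
$V{\left(q \right)} = 8 q^{3}$ ($V{\left(q \right)} = 4 q q \left(q + q\right) = 4 q^{2} \cdot 2 q = 8 q^{3}$)
$\frac{1}{V{\left(-1976 \right)} + M{\left(-1058,\left(-1\right) 1634 \right)}} = \frac{1}{8 \left(-1976\right)^{3} + \frac{8 \left(\left(-1\right) 1634\right)}{691}} = \frac{1}{8 \left(-7715442176\right) + \frac{8}{691} \left(-1634\right)} = \frac{1}{-61723537408 - \frac{13072}{691}} = \frac{1}{- \frac{42650964362000}{691}} = - \frac{691}{42650964362000}$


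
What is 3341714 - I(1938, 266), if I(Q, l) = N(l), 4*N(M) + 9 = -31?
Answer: 3341724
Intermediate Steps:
N(M) = -10 (N(M) = -9/4 + (¼)*(-31) = -9/4 - 31/4 = -10)
I(Q, l) = -10
3341714 - I(1938, 266) = 3341714 - 1*(-10) = 3341714 + 10 = 3341724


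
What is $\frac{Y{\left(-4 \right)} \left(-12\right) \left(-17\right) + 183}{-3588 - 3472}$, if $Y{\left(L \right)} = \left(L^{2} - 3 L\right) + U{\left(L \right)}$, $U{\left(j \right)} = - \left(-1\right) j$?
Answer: $- \frac{5079}{7060} \approx -0.71941$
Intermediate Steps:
$U{\left(j \right)} = j$
$Y{\left(L \right)} = L^{2} - 2 L$ ($Y{\left(L \right)} = \left(L^{2} - 3 L\right) + L = L^{2} - 2 L$)
$\frac{Y{\left(-4 \right)} \left(-12\right) \left(-17\right) + 183}{-3588 - 3472} = \frac{- 4 \left(-2 - 4\right) \left(-12\right) \left(-17\right) + 183}{-3588 - 3472} = \frac{\left(-4\right) \left(-6\right) \left(-12\right) \left(-17\right) + 183}{-7060} = \left(24 \left(-12\right) \left(-17\right) + 183\right) \left(- \frac{1}{7060}\right) = \left(\left(-288\right) \left(-17\right) + 183\right) \left(- \frac{1}{7060}\right) = \left(4896 + 183\right) \left(- \frac{1}{7060}\right) = 5079 \left(- \frac{1}{7060}\right) = - \frac{5079}{7060}$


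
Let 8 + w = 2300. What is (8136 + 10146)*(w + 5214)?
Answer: 137224692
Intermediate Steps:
w = 2292 (w = -8 + 2300 = 2292)
(8136 + 10146)*(w + 5214) = (8136 + 10146)*(2292 + 5214) = 18282*7506 = 137224692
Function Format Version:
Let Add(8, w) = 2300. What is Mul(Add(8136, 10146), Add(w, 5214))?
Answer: 137224692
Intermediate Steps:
w = 2292 (w = Add(-8, 2300) = 2292)
Mul(Add(8136, 10146), Add(w, 5214)) = Mul(Add(8136, 10146), Add(2292, 5214)) = Mul(18282, 7506) = 137224692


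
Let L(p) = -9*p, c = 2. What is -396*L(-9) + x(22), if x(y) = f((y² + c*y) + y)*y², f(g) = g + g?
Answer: 500324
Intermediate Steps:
f(g) = 2*g
x(y) = y²*(2*y² + 6*y) (x(y) = (2*((y² + 2*y) + y))*y² = (2*(y² + 3*y))*y² = (2*y² + 6*y)*y² = y²*(2*y² + 6*y))
-396*L(-9) + x(22) = -(-3564)*(-9) + 2*22³*(3 + 22) = -396*81 + 2*10648*25 = -32076 + 532400 = 500324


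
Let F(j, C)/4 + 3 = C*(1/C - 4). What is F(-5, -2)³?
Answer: 13824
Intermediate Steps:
F(j, C) = -12 + 4*C*(-4 + 1/C) (F(j, C) = -12 + 4*(C*(1/C - 4)) = -12 + 4*(C*(-4 + 1/C)) = -12 + 4*C*(-4 + 1/C))
F(-5, -2)³ = (-8 - 16*(-2))³ = (-8 + 32)³ = 24³ = 13824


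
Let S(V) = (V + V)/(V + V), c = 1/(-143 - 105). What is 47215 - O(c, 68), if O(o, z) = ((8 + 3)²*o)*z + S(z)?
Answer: 2929325/62 ≈ 47247.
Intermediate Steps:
c = -1/248 (c = 1/(-248) = -1/248 ≈ -0.0040323)
S(V) = 1 (S(V) = (2*V)/((2*V)) = (2*V)*(1/(2*V)) = 1)
O(o, z) = 1 + 121*o*z (O(o, z) = ((8 + 3)²*o)*z + 1 = (11²*o)*z + 1 = (121*o)*z + 1 = 121*o*z + 1 = 1 + 121*o*z)
47215 - O(c, 68) = 47215 - (1 + 121*(-1/248)*68) = 47215 - (1 - 2057/62) = 47215 - 1*(-1995/62) = 47215 + 1995/62 = 2929325/62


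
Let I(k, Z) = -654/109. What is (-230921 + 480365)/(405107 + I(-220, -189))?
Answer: 249444/405101 ≈ 0.61576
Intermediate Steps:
I(k, Z) = -6 (I(k, Z) = -654*1/109 = -6)
(-230921 + 480365)/(405107 + I(-220, -189)) = (-230921 + 480365)/(405107 - 6) = 249444/405101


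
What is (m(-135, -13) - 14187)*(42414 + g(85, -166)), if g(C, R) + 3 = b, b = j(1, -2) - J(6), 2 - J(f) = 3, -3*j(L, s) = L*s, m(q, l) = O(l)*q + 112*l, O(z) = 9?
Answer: -2144978204/3 ≈ -7.1499e+8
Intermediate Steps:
m(q, l) = 9*q + 112*l
j(L, s) = -L*s/3
J(f) = -1 (J(f) = 2 - 1*3 = 2 - 3 = -1)
b = 5/3 (b = -1/3*1*(-2) - 1*(-1) = 2/3 + 1 = 5/3 ≈ 1.6667)
g(C, R) = -4/3 (g(C, R) = -3 + 5/3 = -4/3)
(m(-135, -13) - 14187)*(42414 + g(85, -166)) = ((9*(-135) + 112*(-13)) - 14187)*(42414 - 4/3) = ((-1215 - 1456) - 14187)*(127238/3) = (-2671 - 14187)*(127238/3) = -16858*127238/3 = -2144978204/3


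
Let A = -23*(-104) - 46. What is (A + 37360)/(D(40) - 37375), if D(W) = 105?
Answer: -19853/18635 ≈ -1.0654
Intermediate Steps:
A = 2346 (A = 2392 - 46 = 2346)
(A + 37360)/(D(40) - 37375) = (2346 + 37360)/(105 - 37375) = 39706/(-37270) = 39706*(-1/37270) = -19853/18635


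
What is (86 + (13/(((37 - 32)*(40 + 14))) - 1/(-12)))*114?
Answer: 883709/90 ≈ 9819.0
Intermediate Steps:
(86 + (13/(((37 - 32)*(40 + 14))) - 1/(-12)))*114 = (86 + (13/((5*54)) - 1*(-1/12)))*114 = (86 + (13/270 + 1/12))*114 = (86 + 71/540)*114 = (46511/540)*114 = 883709/90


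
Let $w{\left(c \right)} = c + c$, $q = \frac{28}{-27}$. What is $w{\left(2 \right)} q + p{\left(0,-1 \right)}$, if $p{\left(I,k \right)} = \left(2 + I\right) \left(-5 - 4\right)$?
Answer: $- \frac{598}{27} \approx -22.148$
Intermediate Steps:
$p{\left(I,k \right)} = -18 - 9 I$ ($p{\left(I,k \right)} = \left(2 + I\right) \left(-9\right) = -18 - 9 I$)
$q = - \frac{28}{27}$ ($q = 28 \left(- \frac{1}{27}\right) = - \frac{28}{27} \approx -1.037$)
$w{\left(c \right)} = 2 c$
$w{\left(2 \right)} q + p{\left(0,-1 \right)} = 2 \cdot 2 \left(- \frac{28}{27}\right) - 18 = 4 \left(- \frac{28}{27}\right) + \left(-18 + 0\right) = - \frac{112}{27} - 18 = - \frac{598}{27}$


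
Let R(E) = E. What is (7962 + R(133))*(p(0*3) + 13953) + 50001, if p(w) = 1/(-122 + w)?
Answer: 13785935297/122 ≈ 1.1300e+8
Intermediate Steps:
(7962 + R(133))*(p(0*3) + 13953) + 50001 = (7962 + 133)*(1/(-122 + 0*3) + 13953) + 50001 = 8095*(1/(-122 + 0) + 13953) + 50001 = 8095*(1/(-122) + 13953) + 50001 = 8095*(-1/122 + 13953) + 50001 = 8095*(1702265/122) + 50001 = 13779835175/122 + 50001 = 13785935297/122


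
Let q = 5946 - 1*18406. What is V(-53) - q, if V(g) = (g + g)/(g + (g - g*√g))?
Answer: 710224/57 + 2*I*√53/57 ≈ 12460.0 + 0.25544*I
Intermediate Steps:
q = -12460 (q = 5946 - 18406 = -12460)
V(g) = 2*g/(-g^(3/2) + 2*g) (V(g) = (2*g)/(g + (g - g^(3/2))) = (2*g)/(-g^(3/2) + 2*g) = 2*g/(-g^(3/2) + 2*g))
V(-53) - q = 2*(-53)/(-(-53)^(3/2) + 2*(-53)) - 1*(-12460) = 2*(-53)/(-(-53)*I*√53 - 106) + 12460 = 2*(-53)/(53*I*√53 - 106) + 12460 = 2*(-53)/(-106 + 53*I*√53) + 12460 = -106/(-106 + 53*I*√53) + 12460 = 12460 - 106/(-106 + 53*I*√53)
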